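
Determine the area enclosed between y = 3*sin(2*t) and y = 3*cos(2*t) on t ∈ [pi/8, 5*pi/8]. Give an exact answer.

3*sqrt(2)

On [pi/8, 5*pi/8], (3*sin(2*t)) - (3*cos(2*t)) = 3*sin(2*t) - 3*cos(2*t) is ≥ 0 throughout, so the area is a single integral of |3*sin(2*t) - 3*cos(2*t)|.
∫[pi/8,5*pi/8] (3*sin(2*t) - 3*cos(2*t)) dt = 3*sqrt(2).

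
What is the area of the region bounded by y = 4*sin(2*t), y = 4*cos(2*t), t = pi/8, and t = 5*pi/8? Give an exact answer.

On [pi/8, 5*pi/8], (4*sin(2*t)) - (4*cos(2*t)) = 4*sin(2*t) - 4*cos(2*t) is ≥ 0 throughout, so the area is a single integral of |4*sin(2*t) - 4*cos(2*t)|.
∫[pi/8,5*pi/8] (4*sin(2*t) - 4*cos(2*t)) dt = 4*sqrt(2).

4*sqrt(2)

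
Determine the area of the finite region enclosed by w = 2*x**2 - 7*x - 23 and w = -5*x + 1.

343/3

Set the curves equal: 2*x**2 - 7*x - 23 = -5*x + 1, so 2*x**2 - 2*x - 24 = 0, which factors as 2*(x - 4)*(x + 3) = 0. The curves meet at x = -3, 4.
On [-3, 4], w = -5*x + 1 is on top; that piece has area ∫[-3,4] (-(2*x**2 - 2*x - 24)) dx = 343/3.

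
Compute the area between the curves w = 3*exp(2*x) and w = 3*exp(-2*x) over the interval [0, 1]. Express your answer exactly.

On [0, 1], (3*exp(2*x)) - (3*exp(-2*x)) = 3*exp(2*x) - 3*exp(-2*x) is ≥ 0 throughout, so the area is a single integral of |3*exp(2*x) - 3*exp(-2*x)|.
∫[0,1] (3*exp(2*x) - 3*exp(-2*x)) dx = -3 + 3*exp(-2)/2 + 3*exp(2)/2.

-3 + 3*exp(-2)/2 + 3*exp(2)/2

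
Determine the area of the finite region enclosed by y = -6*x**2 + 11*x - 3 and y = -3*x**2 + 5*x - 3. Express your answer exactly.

4

Set the curves equal: -6*x**2 + 11*x - 3 = -3*x**2 + 5*x - 3, so -3*x**2 + 6*x = 0, which factors as -3*x*(x - 2) = 0. The curves meet at x = 0, 2.
On [0, 2], y = -6*x**2 + 11*x - 3 is on top; that piece has area ∫[0,2] (-3*x**2 + 6*x) dx = 4.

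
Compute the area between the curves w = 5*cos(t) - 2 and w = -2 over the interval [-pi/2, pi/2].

10

On [-pi/2, pi/2], (5*cos(t) - 2) - (-2) = 5*cos(t) is ≥ 0 throughout, so the area is a single integral of |5*cos(t)|.
∫[-pi/2,pi/2] (5*cos(t)) dt = 10.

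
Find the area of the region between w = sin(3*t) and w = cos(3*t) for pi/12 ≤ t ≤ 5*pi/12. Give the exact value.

On [pi/12, 5*pi/12], (sin(3*t)) - (cos(3*t)) = sin(3*t) - cos(3*t) is ≥ 0 throughout, so the area is a single integral of |sin(3*t) - cos(3*t)|.
∫[pi/12,5*pi/12] (sin(3*t) - cos(3*t)) dt = 2*sqrt(2)/3.

2*sqrt(2)/3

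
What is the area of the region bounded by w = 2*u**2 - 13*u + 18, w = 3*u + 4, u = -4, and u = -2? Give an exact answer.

484/3

On [-4, -2], (2*u**2 - 13*u + 18) - (3*u + 4) = 2*u**2 - 16*u + 14 is ≥ 0 throughout, so the area is a single integral of |2*u**2 - 16*u + 14|.
∫[-4,-2] (2*u**2 - 16*u + 14) du = 484/3.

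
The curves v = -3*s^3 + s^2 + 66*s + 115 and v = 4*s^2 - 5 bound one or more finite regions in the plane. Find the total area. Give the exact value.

Set the curves equal: -3*s^3 + s^2 + 66*s + 115 = 4*s^2 - 5, so -3*s^3 - 3*s^2 + 66*s + 120 = 0, which factors as -3*(s - 5)*(s + 2)*(s + 4) = 0. The curves meet at s = -4, -2, 5.
On [-4, -2], v = 4*s^2 - 5 is on top; that piece has area ∫[-4,-2] (-(-3*s^3 - 3*s^2 + 66*s + 120)) ds = 32.
On [-2, 5], v = -3*s^3 + s^2 + 66*s + 115 is on top; that piece has area ∫[-2,5] (-3*s^3 - 3*s^2 + 66*s + 120) ds = 3773/4.
Total enclosed area = 32 + 3773/4 = 3901/4.

3901/4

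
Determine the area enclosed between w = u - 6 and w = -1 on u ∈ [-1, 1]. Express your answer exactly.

10

On [-1, 1], (u - 6) - (-1) = u - 5 is ≤ 0 throughout, so the area is a single integral of |u - 5|.
∫[-1,1] (u - 5) du = -10; the area of that piece is 10.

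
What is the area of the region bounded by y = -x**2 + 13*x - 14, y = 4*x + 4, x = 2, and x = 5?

The difference (-x**2 + 13*x - 14) - (4*x + 4) = -x**2 + 9*x - 18 changes sign at x = 3 inside [2, 5], so split the integral there.
∫[2,3] (-x**2 + 9*x - 18) dx = -11/6; the area of that piece is 11/6.
∫[3,5] (-x**2 + 9*x - 18) dx = 10/3.
Total area = 11/6 + 10/3 = 31/6.

31/6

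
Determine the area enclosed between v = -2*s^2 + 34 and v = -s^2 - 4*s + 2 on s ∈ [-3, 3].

On [-3, 3], (-2*s^2 + 34) - (-s^2 - 4*s + 2) = -s^2 + 4*s + 32 is ≥ 0 throughout, so the area is a single integral of |-s^2 + 4*s + 32|.
∫[-3,3] (-s^2 + 4*s + 32) ds = 174.

174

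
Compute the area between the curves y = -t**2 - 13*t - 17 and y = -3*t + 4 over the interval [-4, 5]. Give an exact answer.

901/3

The difference (-t**2 - 13*t - 17) - (-3*t + 4) = -t**2 - 10*t - 21 changes sign at t = -3 inside [-4, 5], so split the integral there.
∫[-4,-3] (-t**2 - 10*t - 21) dt = 5/3.
∫[-3,5] (-t**2 - 10*t - 21) dt = -896/3; the area of that piece is 896/3.
Total area = 5/3 + 896/3 = 901/3.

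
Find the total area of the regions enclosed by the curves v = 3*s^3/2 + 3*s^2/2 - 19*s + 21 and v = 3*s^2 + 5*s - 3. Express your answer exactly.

Set the curves equal: 3*s^3/2 + 3*s^2/2 - 19*s + 21 = 3*s^2 + 5*s - 3, so 3*s^3/2 - 3*s^2/2 - 24*s + 24 = 0, which factors as 3*(s - 4)*(s - 1)*(s + 4)/2 = 0. The curves meet at s = -4, 1, 4.
On [-4, 1], v = 3*s^3/2 + 3*s^2/2 - 19*s + 21 is on top; that piece has area ∫[-4,1] (3*s^3/2 - 3*s^2/2 - 24*s + 24) ds = 1375/8.
On [1, 4], v = 3*s^2 + 5*s - 3 is on top; that piece has area ∫[1,4] (-(3*s^3/2 - 3*s^2/2 - 24*s + 24)) ds = 351/8.
Total enclosed area = 1375/8 + 351/8 = 863/4.

863/4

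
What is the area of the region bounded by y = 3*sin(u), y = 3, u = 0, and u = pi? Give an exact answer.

-6 + 3*pi

On [0, pi], (3*sin(u)) - (3) = 3*sin(u) - 3 is ≤ 0 throughout, so the area is a single integral of |3*sin(u) - 3|.
∫[0,pi] (3*sin(u) - 3) du = 6 - 3*pi; the area of that piece is -6 + 3*pi.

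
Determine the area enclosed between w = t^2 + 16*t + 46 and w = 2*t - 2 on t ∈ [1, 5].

1204/3

On [1, 5], (t^2 + 16*t + 46) - (2*t - 2) = t^2 + 14*t + 48 is ≥ 0 throughout, so the area is a single integral of |t^2 + 14*t + 48|.
∫[1,5] (t^2 + 14*t + 48) dt = 1204/3.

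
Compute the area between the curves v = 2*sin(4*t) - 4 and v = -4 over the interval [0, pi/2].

2

The difference (2*sin(4*t) - 4) - (-4) = 2*sin(4*t) changes sign at t = pi/4 inside [0, pi/2], so split the integral there.
∫[0,pi/4] (2*sin(4*t)) dt = 1.
∫[pi/4,pi/2] (2*sin(4*t)) dt = -1; the area of that piece is 1.
Total area = 1 + 1 = 2.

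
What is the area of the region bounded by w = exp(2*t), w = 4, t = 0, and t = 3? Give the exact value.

The difference (exp(2*t)) - (4) = exp(2*t) - 4 changes sign at t = log(2) inside [0, 3], so split the integral there.
∫[0,log(2)] (exp(2*t) - 4) dt = 3/2 - log(16); the area of that piece is -3/2 + log(16).
∫[log(2),3] (exp(2*t) - 4) dt = -14 + 4*log(2) + exp(6)/2.
Total area = (-3/2 + log(16)) + (-14 + 4*log(2) + exp(6)/2) = -31/2 + 8*log(2) + exp(6)/2.

-31/2 + 8*log(2) + exp(6)/2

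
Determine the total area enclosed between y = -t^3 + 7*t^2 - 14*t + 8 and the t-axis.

The curve meets the t-axis where -t^3 + 7*t^2 - 14*t + 8 = 0, i.e. -(t - 4)*(t - 2)*(t - 1) = 0, at t = 1, 2, 4.
On [1, 2] the curve lies below the axis; ∫[1,2] (-t^3 + 7*t^2 - 14*t + 8) dt = -5/12, giving area 5/12.
On [2, 4] the curve lies above the axis; ∫[2,4] (-t^3 + 7*t^2 - 14*t + 8) dt = 8/3, giving area 8/3.
Total area = 5/12 + 8/3 = 37/12.

37/12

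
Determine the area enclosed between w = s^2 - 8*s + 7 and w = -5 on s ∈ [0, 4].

16

The difference (s^2 - 8*s + 7) - (-5) = s^2 - 8*s + 12 changes sign at s = 2 inside [0, 4], so split the integral there.
∫[0,2] (s^2 - 8*s + 12) ds = 32/3.
∫[2,4] (s^2 - 8*s + 12) ds = -16/3; the area of that piece is 16/3.
Total area = 32/3 + 16/3 = 16.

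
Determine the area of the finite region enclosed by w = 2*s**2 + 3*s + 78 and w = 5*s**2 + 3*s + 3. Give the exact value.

500

Set the curves equal: 2*s**2 + 3*s + 78 = 5*s**2 + 3*s + 3, so -3*s**2 + 75 = 0, which factors as -3*(s - 5)*(s + 5) = 0. The curves meet at s = -5, 5.
On [-5, 5], w = 2*s**2 + 3*s + 78 is on top; that piece has area ∫[-5,5] (-3*s**2 + 75) ds = 500.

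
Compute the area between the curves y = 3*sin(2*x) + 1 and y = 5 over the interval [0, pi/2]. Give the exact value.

On [0, pi/2], (3*sin(2*x) + 1) - (5) = 3*sin(2*x) - 4 is ≤ 0 throughout, so the area is a single integral of |3*sin(2*x) - 4|.
∫[0,pi/2] (3*sin(2*x) - 4) dx = 3 - 2*pi; the area of that piece is -3 + 2*pi.

-3 + 2*pi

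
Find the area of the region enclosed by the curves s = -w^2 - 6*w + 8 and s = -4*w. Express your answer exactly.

36

Both boundary curves give s as a function of w, so integrate with respect to w. Setting them equal: -w^2 - 2*w + 8 = 0, i.e. -(w - 2)*(w + 4) = 0, so they meet at w = -4, 2.
For w in [-4, 2], s = -w^2 - 6*w + 8 is on the right; area = ∫[-4,2] (-w^2 - 2*w + 8) dw = 36.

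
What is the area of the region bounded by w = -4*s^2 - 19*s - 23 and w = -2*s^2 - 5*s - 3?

9

Set the curves equal: -4*s^2 - 19*s - 23 = -2*s^2 - 5*s - 3, so -2*s^2 - 14*s - 20 = 0, which factors as -2*(s + 2)*(s + 5) = 0. The curves meet at s = -5, -2.
On [-5, -2], w = -4*s^2 - 19*s - 23 is on top; that piece has area ∫[-5,-2] (-2*s^2 - 14*s - 20) ds = 9.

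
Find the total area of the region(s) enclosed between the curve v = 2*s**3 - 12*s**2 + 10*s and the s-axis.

131/2

The curve meets the s-axis where 2*s**3 - 12*s**2 + 10*s = 0, i.e. 2*s*(s - 5)*(s - 1) = 0, at s = 0, 1, 5.
On [0, 1] the curve lies above the axis; ∫[0,1] (2*s**3 - 12*s**2 + 10*s) ds = 3/2, giving area 3/2.
On [1, 5] the curve lies below the axis; ∫[1,5] (2*s**3 - 12*s**2 + 10*s) ds = -64, giving area 64.
Total area = 3/2 + 64 = 131/2.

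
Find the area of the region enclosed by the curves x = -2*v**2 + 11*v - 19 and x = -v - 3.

Both boundary curves give x as a function of v, so integrate with respect to v. Setting them equal: -2*v**2 + 12*v - 16 = 0, i.e. -2*(v - 4)*(v - 2) = 0, so they meet at v = 2, 4.
For v in [2, 4], x = -2*v**2 + 11*v - 19 is on the right; area = ∫[2,4] (-2*v**2 + 12*v - 16) dv = 8/3.

8/3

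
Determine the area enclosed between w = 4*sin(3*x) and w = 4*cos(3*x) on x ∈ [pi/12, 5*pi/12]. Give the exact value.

On [pi/12, 5*pi/12], (4*sin(3*x)) - (4*cos(3*x)) = 4*sin(3*x) - 4*cos(3*x) is ≥ 0 throughout, so the area is a single integral of |4*sin(3*x) - 4*cos(3*x)|.
∫[pi/12,5*pi/12] (4*sin(3*x) - 4*cos(3*x)) dx = 8*sqrt(2)/3.

8*sqrt(2)/3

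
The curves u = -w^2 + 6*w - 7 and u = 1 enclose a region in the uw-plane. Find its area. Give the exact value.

4/3

Both boundary curves give u as a function of w, so integrate with respect to w. Setting them equal: -w^2 + 6*w - 8 = 0, i.e. -(w - 4)*(w - 2) = 0, so they meet at w = 2, 4.
For w in [2, 4], u = -w^2 + 6*w - 7 is on the right; area = ∫[2,4] (-w^2 + 6*w - 8) dw = 4/3.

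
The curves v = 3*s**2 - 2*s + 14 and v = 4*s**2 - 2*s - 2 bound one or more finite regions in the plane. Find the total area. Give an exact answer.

Set the curves equal: 3*s**2 - 2*s + 14 = 4*s**2 - 2*s - 2, so -s**2 + 16 = 0, which factors as -(s - 4)*(s + 4) = 0. The curves meet at s = -4, 4.
On [-4, 4], v = 3*s**2 - 2*s + 14 is on top; that piece has area ∫[-4,4] (-s**2 + 16) ds = 256/3.

256/3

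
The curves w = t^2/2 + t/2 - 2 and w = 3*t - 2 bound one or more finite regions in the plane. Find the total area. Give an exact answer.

125/12

Set the curves equal: t^2/2 + t/2 - 2 = 3*t - 2, so t^2/2 - 5*t/2 = 0, which factors as t*(t - 5)/2 = 0. The curves meet at t = 0, 5.
On [0, 5], w = 3*t - 2 is on top; that piece has area ∫[0,5] (-(t^2/2 - 5*t/2)) dt = 125/12.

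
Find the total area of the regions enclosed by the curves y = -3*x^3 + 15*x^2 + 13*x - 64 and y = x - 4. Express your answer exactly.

Set the curves equal: -3*x^3 + 15*x^2 + 13*x - 64 = x - 4, so -3*x^3 + 15*x^2 + 12*x - 60 = 0, which factors as -3*(x - 5)*(x - 2)*(x + 2) = 0. The curves meet at x = -2, 2, 5.
On [-2, 2], y = x - 4 is on top; that piece has area ∫[-2,2] (-(-3*x^3 + 15*x^2 + 12*x - 60)) dx = 160.
On [2, 5], y = -3*x^3 + 15*x^2 + 13*x - 64 is on top; that piece has area ∫[2,5] (-3*x^3 + 15*x^2 + 12*x - 60) dx = 297/4.
Total enclosed area = 160 + 297/4 = 937/4.

937/4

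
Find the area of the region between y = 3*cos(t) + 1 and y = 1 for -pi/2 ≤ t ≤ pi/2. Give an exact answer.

6

On [-pi/2, pi/2], (3*cos(t) + 1) - (1) = 3*cos(t) is ≥ 0 throughout, so the area is a single integral of |3*cos(t)|.
∫[-pi/2,pi/2] (3*cos(t)) dt = 6.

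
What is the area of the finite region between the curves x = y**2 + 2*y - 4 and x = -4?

4/3

Both boundary curves give x as a function of y, so integrate with respect to y. Setting them equal: y**2 + 2*y = 0, i.e. y*(y + 2) = 0, so they meet at y = -2, 0.
For y in [-2, 0], x = y**2 + 2*y - 4 is on the left; area = ∫[-2,0] (-(y**2 + 2*y)) dy = 4/3.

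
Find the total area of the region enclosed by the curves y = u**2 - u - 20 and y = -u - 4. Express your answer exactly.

256/3

Set the curves equal: u**2 - u - 20 = -u - 4, so u**2 - 16 = 0, which factors as (u - 4)*(u + 4) = 0. The curves meet at u = -4, 4.
On [-4, 4], y = -u - 4 is on top; that piece has area ∫[-4,4] (-(u**2 - 16)) du = 256/3.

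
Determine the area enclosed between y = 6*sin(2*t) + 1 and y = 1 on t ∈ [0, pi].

12

The difference (6*sin(2*t) + 1) - (1) = 6*sin(2*t) changes sign at t = pi/2 inside [0, pi], so split the integral there.
∫[0,pi/2] (6*sin(2*t)) dt = 6.
∫[pi/2,pi] (6*sin(2*t)) dt = -6; the area of that piece is 6.
Total area = 6 + 6 = 12.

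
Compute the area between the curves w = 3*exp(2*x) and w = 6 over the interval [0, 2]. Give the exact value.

-33/2 + 6*log(2) + 3*exp(4)/2

The difference (3*exp(2*x)) - (6) = 3*exp(2*x) - 6 changes sign at x = log(2)/2 inside [0, 2], so split the integral there.
∫[0,log(2)/2] (3*exp(2*x) - 6) dx = 3/2 - log(8); the area of that piece is -3/2 + log(8).
∫[log(2)/2,2] (3*exp(2*x) - 6) dx = -15 + 3*log(2) + 3*exp(4)/2.
Total area = (-3/2 + log(8)) + (-15 + 3*log(2) + 3*exp(4)/2) = -33/2 + 6*log(2) + 3*exp(4)/2.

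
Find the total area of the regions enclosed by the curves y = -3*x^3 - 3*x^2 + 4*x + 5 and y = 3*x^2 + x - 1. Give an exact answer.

37/4

Set the curves equal: -3*x^3 - 3*x^2 + 4*x + 5 = 3*x^2 + x - 1, so -3*x^3 - 6*x^2 + 3*x + 6 = 0, which factors as -3*(x - 1)*(x + 1)*(x + 2) = 0. The curves meet at x = -2, -1, 1.
On [-2, -1], y = 3*x^2 + x - 1 is on top; that piece has area ∫[-2,-1] (-(-3*x^3 - 6*x^2 + 3*x + 6)) dx = 5/4.
On [-1, 1], y = -3*x^3 - 3*x^2 + 4*x + 5 is on top; that piece has area ∫[-1,1] (-3*x^3 - 6*x^2 + 3*x + 6) dx = 8.
Total enclosed area = 5/4 + 8 = 37/4.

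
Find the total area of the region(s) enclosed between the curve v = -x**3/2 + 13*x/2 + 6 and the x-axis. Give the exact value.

407/8

The curve meets the x-axis where -x**3/2 + 13*x/2 + 6 = 0, i.e. -(x - 4)*(x + 1)*(x + 3)/2 = 0, at x = -3, -1, 4.
On [-3, -1] the curve lies below the axis; ∫[-3,-1] (-x**3/2 + 13*x/2 + 6) dx = -4, giving area 4.
On [-1, 4] the curve lies above the axis; ∫[-1,4] (-x**3/2 + 13*x/2 + 6) dx = 375/8, giving area 375/8.
Total area = 4 + 375/8 = 407/8.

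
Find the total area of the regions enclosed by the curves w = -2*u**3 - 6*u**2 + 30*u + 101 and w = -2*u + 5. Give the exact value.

Set the curves equal: -2*u**3 - 6*u**2 + 30*u + 101 = -2*u + 5, so -2*u**3 - 6*u**2 + 32*u + 96 = 0, which factors as -2*(u - 4)*(u + 3)*(u + 4) = 0. The curves meet at u = -4, -3, 4.
On [-4, -3], w = -2*u + 5 is on top; that piece has area ∫[-4,-3] (-(-2*u**3 - 6*u**2 + 32*u + 96)) du = 5/2.
On [-3, 4], w = -2*u**3 - 6*u**2 + 30*u + 101 is on top; that piece has area ∫[-3,4] (-2*u**3 - 6*u**2 + 32*u + 96) du = 1029/2.
Total enclosed area = 5/2 + 1029/2 = 517.

517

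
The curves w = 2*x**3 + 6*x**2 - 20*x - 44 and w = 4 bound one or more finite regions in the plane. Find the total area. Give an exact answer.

407/2

Set the curves equal: 2*x**3 + 6*x**2 - 20*x - 44 = 4, so 2*x**3 + 6*x**2 - 20*x - 48 = 0, which factors as 2*(x - 3)*(x + 2)*(x + 4) = 0. The curves meet at x = -4, -2, 3.
On [-4, -2], w = 2*x**3 + 6*x**2 - 20*x - 44 is on top; that piece has area ∫[-4,-2] (2*x**3 + 6*x**2 - 20*x - 48) dx = 16.
On [-2, 3], w = 4 is on top; that piece has area ∫[-2,3] (-(2*x**3 + 6*x**2 - 20*x - 48)) dx = 375/2.
Total enclosed area = 16 + 375/2 = 407/2.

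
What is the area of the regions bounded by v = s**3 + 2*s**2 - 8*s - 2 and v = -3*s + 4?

253/12

Set the curves equal: s**3 + 2*s**2 - 8*s - 2 = -3*s + 4, so s**3 + 2*s**2 - 5*s - 6 = 0, which factors as (s - 2)*(s + 1)*(s + 3) = 0. The curves meet at s = -3, -1, 2.
On [-3, -1], v = s**3 + 2*s**2 - 8*s - 2 is on top; that piece has area ∫[-3,-1] (s**3 + 2*s**2 - 5*s - 6) ds = 16/3.
On [-1, 2], v = -3*s + 4 is on top; that piece has area ∫[-1,2] (-(s**3 + 2*s**2 - 5*s - 6)) ds = 63/4.
Total enclosed area = 16/3 + 63/4 = 253/12.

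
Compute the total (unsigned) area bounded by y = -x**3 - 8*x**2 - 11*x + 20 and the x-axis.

443/6

The curve meets the x-axis where -x**3 - 8*x**2 - 11*x + 20 = 0, i.e. -(x - 1)*(x + 4)*(x + 5) = 0, at x = -5, -4, 1.
On [-5, -4] the curve lies below the axis; ∫[-5,-4] (-x**3 - 8*x**2 - 11*x + 20) dx = -11/12, giving area 11/12.
On [-4, 1] the curve lies above the axis; ∫[-4,1] (-x**3 - 8*x**2 - 11*x + 20) dx = 875/12, giving area 875/12.
Total area = 11/12 + 875/12 = 443/6.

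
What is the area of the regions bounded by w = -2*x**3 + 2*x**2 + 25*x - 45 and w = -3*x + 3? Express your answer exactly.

Set the curves equal: -2*x**3 + 2*x**2 + 25*x - 45 = -3*x + 3, so -2*x**3 + 2*x**2 + 28*x - 48 = 0, which factors as -2*(x - 3)*(x - 2)*(x + 4) = 0. The curves meet at x = -4, 2, 3.
On [-4, 2], w = -3*x + 3 is on top; that piece has area ∫[-4,2] (-(-2*x**3 + 2*x**2 + 28*x - 48)) dx = 288.
On [2, 3], w = -2*x**3 + 2*x**2 + 25*x - 45 is on top; that piece has area ∫[2,3] (-2*x**3 + 2*x**2 + 28*x - 48) dx = 13/6.
Total enclosed area = 288 + 13/6 = 1741/6.

1741/6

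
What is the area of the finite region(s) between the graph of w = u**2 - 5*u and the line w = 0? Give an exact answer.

The curve meets the u-axis where u**2 - 5*u = 0, i.e. u*(u - 5) = 0, at u = 0, 5.
On [0, 5] the curve lies below the axis; ∫[0,5] (u**2 - 5*u) du = -125/6, giving area 125/6.

125/6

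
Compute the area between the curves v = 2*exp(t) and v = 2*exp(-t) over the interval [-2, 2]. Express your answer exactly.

The difference (2*exp(t)) - (2*exp(-t)) = 2*exp(t) - 2*exp(-t) changes sign at t = 0 inside [-2, 2], so split the integral there.
∫[-2,0] (2*exp(t) - 2*exp(-t)) dt = -2*exp(2) - 2*exp(-2) + 4; the area of that piece is -4 + 2*exp(-2) + 2*exp(2).
∫[0,2] (2*exp(t) - 2*exp(-t)) dt = -4 + 2*exp(-2) + 2*exp(2).
Total area = (-4 + 2*exp(-2) + 2*exp(2)) + (-4 + 2*exp(-2) + 2*exp(2)) = -8 + 4*exp(-2) + 4*exp(2).

-8 + 4*exp(-2) + 4*exp(2)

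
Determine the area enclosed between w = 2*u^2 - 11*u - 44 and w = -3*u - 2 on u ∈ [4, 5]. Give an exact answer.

112/3

On [4, 5], (2*u^2 - 11*u - 44) - (-3*u - 2) = 2*u^2 - 8*u - 42 is ≤ 0 throughout, so the area is a single integral of |2*u^2 - 8*u - 42|.
∫[4,5] (2*u^2 - 8*u - 42) du = -112/3; the area of that piece is 112/3.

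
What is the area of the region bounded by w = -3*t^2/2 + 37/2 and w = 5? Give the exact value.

54

Set the curves equal: -3*t^2/2 + 37/2 = 5, so -3*t^2/2 + 27/2 = 0, which factors as -3*(t - 3)*(t + 3)/2 = 0. The curves meet at t = -3, 3.
On [-3, 3], w = -3*t^2/2 + 37/2 is on top; that piece has area ∫[-3,3] (-3*t^2/2 + 27/2) dt = 54.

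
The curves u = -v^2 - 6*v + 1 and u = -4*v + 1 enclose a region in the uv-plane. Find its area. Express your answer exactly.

Both boundary curves give u as a function of v, so integrate with respect to v. Setting them equal: -v^2 - 2*v = 0, i.e. -v*(v + 2) = 0, so they meet at v = -2, 0.
For v in [-2, 0], u = -v^2 - 6*v + 1 is on the right; area = ∫[-2,0] (-v^2 - 2*v) dv = 4/3.

4/3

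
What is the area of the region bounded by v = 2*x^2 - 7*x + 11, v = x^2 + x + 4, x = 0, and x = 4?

64/3

The difference (2*x^2 - 7*x + 11) - (x^2 + x + 4) = x^2 - 8*x + 7 changes sign at x = 1 inside [0, 4], so split the integral there.
∫[0,1] (x^2 - 8*x + 7) dx = 10/3.
∫[1,4] (x^2 - 8*x + 7) dx = -18; the area of that piece is 18.
Total area = 10/3 + 18 = 64/3.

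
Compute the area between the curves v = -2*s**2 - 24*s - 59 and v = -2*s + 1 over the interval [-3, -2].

On [-3, -2], (-2*s**2 - 24*s - 59) - (-2*s + 1) = -2*s**2 - 22*s - 60 is ≤ 0 throughout, so the area is a single integral of |-2*s**2 - 22*s - 60|.
∫[-3,-2] (-2*s**2 - 22*s - 60) ds = -53/3; the area of that piece is 53/3.

53/3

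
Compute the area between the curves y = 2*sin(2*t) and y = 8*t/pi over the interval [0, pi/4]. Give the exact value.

On [0, pi/4], (2*sin(2*t)) - (8*t/pi) = -8*t/pi + 2*sin(2*t) is ≥ 0 throughout, so the area is a single integral of |-8*t/pi + 2*sin(2*t)|.
∫[0,pi/4] (-8*t/pi + 2*sin(2*t)) dt = 1 - pi/4.

1 - pi/4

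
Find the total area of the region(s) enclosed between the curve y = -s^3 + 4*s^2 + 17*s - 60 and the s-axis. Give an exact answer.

3901/12

The curve meets the s-axis where -s^3 + 4*s^2 + 17*s - 60 = 0, i.e. -(s - 5)*(s - 3)*(s + 4) = 0, at s = -4, 3, 5.
On [-4, 3] the curve lies below the axis; ∫[-4,3] (-s^3 + 4*s^2 + 17*s - 60) ds = -3773/12, giving area 3773/12.
On [3, 5] the curve lies above the axis; ∫[3,5] (-s^3 + 4*s^2 + 17*s - 60) ds = 32/3, giving area 32/3.
Total area = 3773/12 + 32/3 = 3901/12.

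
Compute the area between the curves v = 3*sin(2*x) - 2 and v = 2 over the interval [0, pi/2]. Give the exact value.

On [0, pi/2], (3*sin(2*x) - 2) - (2) = 3*sin(2*x) - 4 is ≤ 0 throughout, so the area is a single integral of |3*sin(2*x) - 4|.
∫[0,pi/2] (3*sin(2*x) - 4) dx = 3 - 2*pi; the area of that piece is -3 + 2*pi.

-3 + 2*pi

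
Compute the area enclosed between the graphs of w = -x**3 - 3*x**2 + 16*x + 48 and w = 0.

Set the curves equal: -x**3 - 3*x**2 + 16*x + 48 = 0, so -x**3 - 3*x**2 + 16*x + 48 = 0, which factors as -(x - 4)*(x + 3)*(x + 4) = 0. The curves meet at x = -4, -3, 4.
On [-4, -3], w = 0 is on top; that piece has area ∫[-4,-3] (-(-x**3 - 3*x**2 + 16*x + 48)) dx = 5/4.
On [-3, 4], w = -x**3 - 3*x**2 + 16*x + 48 is on top; that piece has area ∫[-3,4] (-x**3 - 3*x**2 + 16*x + 48) dx = 1029/4.
Total enclosed area = 5/4 + 1029/4 = 517/2.

517/2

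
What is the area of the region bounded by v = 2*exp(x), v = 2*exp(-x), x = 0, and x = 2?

On [0, 2], (2*exp(x)) - (2*exp(-x)) = 2*exp(x) - 2*exp(-x) is ≥ 0 throughout, so the area is a single integral of |2*exp(x) - 2*exp(-x)|.
∫[0,2] (2*exp(x) - 2*exp(-x)) dx = -4 + 2*exp(-2) + 2*exp(2).

-4 + 2*exp(-2) + 2*exp(2)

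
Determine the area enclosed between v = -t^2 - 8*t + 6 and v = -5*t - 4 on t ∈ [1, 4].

The difference (-t^2 - 8*t + 6) - (-5*t - 4) = -t^2 - 3*t + 10 changes sign at t = 2 inside [1, 4], so split the integral there.
∫[1,2] (-t^2 - 3*t + 10) dt = 19/6.
∫[2,4] (-t^2 - 3*t + 10) dt = -50/3; the area of that piece is 50/3.
Total area = 19/6 + 50/3 = 119/6.

119/6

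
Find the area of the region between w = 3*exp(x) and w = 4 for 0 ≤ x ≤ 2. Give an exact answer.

The difference (3*exp(x)) - (4) = 3*exp(x) - 4 changes sign at x = log(4/3) inside [0, 2], so split the integral there.
∫[0,log(4/3)] (3*exp(x) - 4) dx = log(81/256) + 1; the area of that piece is -1 + log(256/81).
∫[log(4/3),2] (3*exp(x) - 4) dx = -12 - 4*log(3) + 8*log(2) + 3*exp(2).
Total area = (-1 + log(256/81)) + (-12 - 4*log(3) + 8*log(2) + 3*exp(2)) = -13 - 8*log(3) + 16*log(2) + 3*exp(2).

-13 - 8*log(3) + 16*log(2) + 3*exp(2)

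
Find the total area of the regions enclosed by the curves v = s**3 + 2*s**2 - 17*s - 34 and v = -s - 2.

Set the curves equal: s**3 + 2*s**2 - 17*s - 34 = -s - 2, so s**3 + 2*s**2 - 16*s - 32 = 0, which factors as (s - 4)*(s + 2)*(s + 4) = 0. The curves meet at s = -4, -2, 4.
On [-4, -2], v = s**3 + 2*s**2 - 17*s - 34 is on top; that piece has area ∫[-4,-2] (s**3 + 2*s**2 - 16*s - 32) ds = 28/3.
On [-2, 4], v = -s - 2 is on top; that piece has area ∫[-2,4] (-(s**3 + 2*s**2 - 16*s - 32)) ds = 180.
Total enclosed area = 28/3 + 180 = 568/3.

568/3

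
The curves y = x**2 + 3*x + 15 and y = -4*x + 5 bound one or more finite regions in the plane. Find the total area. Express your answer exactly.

9/2

Set the curves equal: x**2 + 3*x + 15 = -4*x + 5, so x**2 + 7*x + 10 = 0, which factors as (x + 2)*(x + 5) = 0. The curves meet at x = -5, -2.
On [-5, -2], y = -4*x + 5 is on top; that piece has area ∫[-5,-2] (-(x**2 + 7*x + 10)) dx = 9/2.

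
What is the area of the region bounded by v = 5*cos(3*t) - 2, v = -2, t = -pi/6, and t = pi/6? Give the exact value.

On [-pi/6, pi/6], (5*cos(3*t) - 2) - (-2) = 5*cos(3*t) is ≥ 0 throughout, so the area is a single integral of |5*cos(3*t)|.
∫[-pi/6,pi/6] (5*cos(3*t)) dt = 10/3.

10/3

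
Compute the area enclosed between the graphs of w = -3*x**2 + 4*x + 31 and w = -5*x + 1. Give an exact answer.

343/2

Set the curves equal: -3*x**2 + 4*x + 31 = -5*x + 1, so -3*x**2 + 9*x + 30 = 0, which factors as -3*(x - 5)*(x + 2) = 0. The curves meet at x = -2, 5.
On [-2, 5], w = -3*x**2 + 4*x + 31 is on top; that piece has area ∫[-2,5] (-3*x**2 + 9*x + 30) dx = 343/2.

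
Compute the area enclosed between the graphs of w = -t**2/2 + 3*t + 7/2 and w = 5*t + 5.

2/3

Set the curves equal: -t**2/2 + 3*t + 7/2 = 5*t + 5, so -t**2/2 - 2*t - 3/2 = 0, which factors as -(t + 1)*(t + 3)/2 = 0. The curves meet at t = -3, -1.
On [-3, -1], w = -t**2/2 + 3*t + 7/2 is on top; that piece has area ∫[-3,-1] (-t**2/2 - 2*t - 3/2) dt = 2/3.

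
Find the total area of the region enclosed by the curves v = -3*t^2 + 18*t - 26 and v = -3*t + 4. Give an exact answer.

Set the curves equal: -3*t^2 + 18*t - 26 = -3*t + 4, so -3*t^2 + 21*t - 30 = 0, which factors as -3*(t - 5)*(t - 2) = 0. The curves meet at t = 2, 5.
On [2, 5], v = -3*t^2 + 18*t - 26 is on top; that piece has area ∫[2,5] (-3*t^2 + 21*t - 30) dt = 27/2.

27/2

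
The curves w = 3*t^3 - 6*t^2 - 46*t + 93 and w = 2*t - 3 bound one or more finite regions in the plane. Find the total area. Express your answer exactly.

568

Set the curves equal: 3*t^3 - 6*t^2 - 46*t + 93 = 2*t - 3, so 3*t^3 - 6*t^2 - 48*t + 96 = 0, which factors as 3*(t - 4)*(t - 2)*(t + 4) = 0. The curves meet at t = -4, 2, 4.
On [-4, 2], w = 3*t^3 - 6*t^2 - 46*t + 93 is on top; that piece has area ∫[-4,2] (3*t^3 - 6*t^2 - 48*t + 96) dt = 540.
On [2, 4], w = 2*t - 3 is on top; that piece has area ∫[2,4] (-(3*t^3 - 6*t^2 - 48*t + 96)) dt = 28.
Total enclosed area = 540 + 28 = 568.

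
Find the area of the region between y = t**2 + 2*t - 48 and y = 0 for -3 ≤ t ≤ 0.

144

On [-3, 0], (t**2 + 2*t - 48) - (0) = t**2 + 2*t - 48 is ≤ 0 throughout, so the area is a single integral of |t**2 + 2*t - 48|.
∫[-3,0] (t**2 + 2*t - 48) dt = -144; the area of that piece is 144.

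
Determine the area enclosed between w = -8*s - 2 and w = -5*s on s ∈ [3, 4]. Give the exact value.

25/2

On [3, 4], (-8*s - 2) - (-5*s) = -3*s - 2 is ≤ 0 throughout, so the area is a single integral of |-3*s - 2|.
∫[3,4] (-3*s - 2) ds = -25/2; the area of that piece is 25/2.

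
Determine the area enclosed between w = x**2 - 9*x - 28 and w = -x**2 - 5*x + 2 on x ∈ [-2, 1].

78

On [-2, 1], (x**2 - 9*x - 28) - (-x**2 - 5*x + 2) = 2*x**2 - 4*x - 30 is ≤ 0 throughout, so the area is a single integral of |2*x**2 - 4*x - 30|.
∫[-2,1] (2*x**2 - 4*x - 30) dx = -78; the area of that piece is 78.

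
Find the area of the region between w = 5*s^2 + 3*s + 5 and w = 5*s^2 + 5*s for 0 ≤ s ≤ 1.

4

On [0, 1], (5*s^2 + 3*s + 5) - (5*s^2 + 5*s) = -2*s + 5 is ≥ 0 throughout, so the area is a single integral of |-2*s + 5|.
∫[0,1] (-2*s + 5) ds = 4.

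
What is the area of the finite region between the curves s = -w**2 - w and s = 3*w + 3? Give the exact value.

Both boundary curves give s as a function of w, so integrate with respect to w. Setting them equal: -w**2 - 4*w - 3 = 0, i.e. -(w + 1)*(w + 3) = 0, so they meet at w = -3, -1.
For w in [-3, -1], s = -w**2 - w is on the right; area = ∫[-3,-1] (-w**2 - 4*w - 3) dw = 4/3.

4/3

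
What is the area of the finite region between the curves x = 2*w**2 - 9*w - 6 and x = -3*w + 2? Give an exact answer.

125/3

Both boundary curves give x as a function of w, so integrate with respect to w. Setting them equal: 2*w**2 - 6*w - 8 = 0, i.e. 2*(w - 4)*(w + 1) = 0, so they meet at w = -1, 4.
For w in [-1, 4], x = 2*w**2 - 9*w - 6 is on the left; area = ∫[-1,4] (-(2*w**2 - 6*w - 8)) dw = 125/3.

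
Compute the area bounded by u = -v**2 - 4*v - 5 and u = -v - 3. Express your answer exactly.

1/6

Both boundary curves give u as a function of v, so integrate with respect to v. Setting them equal: -v**2 - 3*v - 2 = 0, i.e. -(v + 1)*(v + 2) = 0, so they meet at v = -2, -1.
For v in [-2, -1], u = -v**2 - 4*v - 5 is on the right; area = ∫[-2,-1] (-v**2 - 3*v - 2) dv = 1/6.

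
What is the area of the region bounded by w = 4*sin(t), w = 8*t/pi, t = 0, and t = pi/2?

4 - pi

On [0, pi/2], (4*sin(t)) - (8*t/pi) = -8*t/pi + 4*sin(t) is ≥ 0 throughout, so the area is a single integral of |-8*t/pi + 4*sin(t)|.
∫[0,pi/2] (-8*t/pi + 4*sin(t)) dt = 4 - pi.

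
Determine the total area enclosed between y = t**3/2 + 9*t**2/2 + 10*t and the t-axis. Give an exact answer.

131/8

The curve meets the t-axis where t**3/2 + 9*t**2/2 + 10*t = 0, i.e. t*(t + 4)*(t + 5)/2 = 0, at t = -5, -4, 0.
On [-5, -4] the curve lies above the axis; ∫[-5,-4] (t**3/2 + 9*t**2/2 + 10*t) dt = 3/8, giving area 3/8.
On [-4, 0] the curve lies below the axis; ∫[-4,0] (t**3/2 + 9*t**2/2 + 10*t) dt = -16, giving area 16.
Total area = 3/8 + 16 = 131/8.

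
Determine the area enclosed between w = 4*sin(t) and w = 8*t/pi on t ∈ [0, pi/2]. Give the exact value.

On [0, pi/2], (4*sin(t)) - (8*t/pi) = -8*t/pi + 4*sin(t) is ≥ 0 throughout, so the area is a single integral of |-8*t/pi + 4*sin(t)|.
∫[0,pi/2] (-8*t/pi + 4*sin(t)) dt = 4 - pi.

4 - pi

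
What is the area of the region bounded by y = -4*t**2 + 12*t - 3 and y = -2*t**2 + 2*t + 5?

9

Set the curves equal: -4*t**2 + 12*t - 3 = -2*t**2 + 2*t + 5, so -2*t**2 + 10*t - 8 = 0, which factors as -2*(t - 4)*(t - 1) = 0. The curves meet at t = 1, 4.
On [1, 4], y = -4*t**2 + 12*t - 3 is on top; that piece has area ∫[1,4] (-2*t**2 + 10*t - 8) dt = 9.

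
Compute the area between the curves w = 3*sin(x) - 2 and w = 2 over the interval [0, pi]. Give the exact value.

-6 + 4*pi

On [0, pi], (3*sin(x) - 2) - (2) = 3*sin(x) - 4 is ≤ 0 throughout, so the area is a single integral of |3*sin(x) - 4|.
∫[0,pi] (3*sin(x) - 4) dx = 6 - 4*pi; the area of that piece is -6 + 4*pi.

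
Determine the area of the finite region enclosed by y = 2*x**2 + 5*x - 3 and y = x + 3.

Set the curves equal: 2*x**2 + 5*x - 3 = x + 3, so 2*x**2 + 4*x - 6 = 0, which factors as 2*(x - 1)*(x + 3) = 0. The curves meet at x = -3, 1.
On [-3, 1], y = x + 3 is on top; that piece has area ∫[-3,1] (-(2*x**2 + 4*x - 6)) dx = 64/3.

64/3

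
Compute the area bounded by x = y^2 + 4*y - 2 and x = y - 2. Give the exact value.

9/2

Both boundary curves give x as a function of y, so integrate with respect to y. Setting them equal: y^2 + 3*y = 0, i.e. y*(y + 3) = 0, so they meet at y = -3, 0.
For y in [-3, 0], x = y^2 + 4*y - 2 is on the left; area = ∫[-3,0] (-(y^2 + 3*y)) dy = 9/2.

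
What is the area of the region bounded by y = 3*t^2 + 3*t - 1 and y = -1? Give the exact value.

1/2

Set the curves equal: 3*t^2 + 3*t - 1 = -1, so 3*t^2 + 3*t = 0, which factors as 3*t*(t + 1) = 0. The curves meet at t = -1, 0.
On [-1, 0], y = -1 is on top; that piece has area ∫[-1,0] (-(3*t^2 + 3*t)) dt = 1/2.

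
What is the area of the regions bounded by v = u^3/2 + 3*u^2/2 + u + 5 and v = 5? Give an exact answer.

1/4

Set the curves equal: u^3/2 + 3*u^2/2 + u + 5 = 5, so u^3/2 + 3*u^2/2 + u = 0, which factors as u*(u + 1)*(u + 2)/2 = 0. The curves meet at u = -2, -1, 0.
On [-2, -1], v = u^3/2 + 3*u^2/2 + u + 5 is on top; that piece has area ∫[-2,-1] (u^3/2 + 3*u^2/2 + u) du = 1/8.
On [-1, 0], v = 5 is on top; that piece has area ∫[-1,0] (-(u^3/2 + 3*u^2/2 + u)) du = 1/8.
Total enclosed area = 1/8 + 1/8 = 1/4.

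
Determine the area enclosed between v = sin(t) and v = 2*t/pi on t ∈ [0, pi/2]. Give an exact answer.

On [0, pi/2], (sin(t)) - (2*t/pi) = -2*t/pi + sin(t) is ≥ 0 throughout, so the area is a single integral of |-2*t/pi + sin(t)|.
∫[0,pi/2] (-2*t/pi + sin(t)) dt = 1 - pi/4.

1 - pi/4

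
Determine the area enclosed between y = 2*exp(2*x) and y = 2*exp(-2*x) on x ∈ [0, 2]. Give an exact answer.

On [0, 2], (2*exp(2*x)) - (2*exp(-2*x)) = 2*exp(2*x) - 2*exp(-2*x) is ≥ 0 throughout, so the area is a single integral of |2*exp(2*x) - 2*exp(-2*x)|.
∫[0,2] (2*exp(2*x) - 2*exp(-2*x)) dx = -2 + exp(-4) + exp(4).

-2 + exp(-4) + exp(4)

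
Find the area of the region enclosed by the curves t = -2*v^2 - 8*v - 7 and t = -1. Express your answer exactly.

Both boundary curves give t as a function of v, so integrate with respect to v. Setting them equal: -2*v^2 - 8*v - 6 = 0, i.e. -2*(v + 1)*(v + 3) = 0, so they meet at v = -3, -1.
For v in [-3, -1], t = -2*v^2 - 8*v - 7 is on the right; area = ∫[-3,-1] (-2*v^2 - 8*v - 6) dv = 8/3.

8/3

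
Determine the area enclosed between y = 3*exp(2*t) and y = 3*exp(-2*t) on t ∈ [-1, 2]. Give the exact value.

-6 + 3*exp(-4)/2 + 3*exp(-2)/2 + 3*exp(2)/2 + 3*exp(4)/2

The difference (3*exp(2*t)) - (3*exp(-2*t)) = 3*exp(2*t) - 3*exp(-2*t) changes sign at t = 0 inside [-1, 2], so split the integral there.
∫[-1,0] (3*exp(2*t) - 3*exp(-2*t)) dt = -3*exp(2)/2 - 3*exp(-2)/2 + 3; the area of that piece is -3 + 3*exp(-2)/2 + 3*exp(2)/2.
∫[0,2] (3*exp(2*t) - 3*exp(-2*t)) dt = -3 + 3*exp(-4)/2 + 3*exp(4)/2.
Total area = (-3 + 3*exp(-2)/2 + 3*exp(2)/2) + (-3 + 3*exp(-4)/2 + 3*exp(4)/2) = -6 + 3*exp(-4)/2 + 3*exp(-2)/2 + 3*exp(2)/2 + 3*exp(4)/2.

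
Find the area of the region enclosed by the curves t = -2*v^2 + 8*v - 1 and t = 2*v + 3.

Both boundary curves give t as a function of v, so integrate with respect to v. Setting them equal: -2*v^2 + 6*v - 4 = 0, i.e. -2*(v - 2)*(v - 1) = 0, so they meet at v = 1, 2.
For v in [1, 2], t = -2*v^2 + 8*v - 1 is on the right; area = ∫[1,2] (-2*v^2 + 6*v - 4) dv = 1/3.

1/3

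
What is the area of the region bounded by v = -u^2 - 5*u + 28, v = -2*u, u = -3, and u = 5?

The difference (-u^2 - 5*u + 28) - (-2*u) = -u^2 - 3*u + 28 changes sign at u = 4 inside [-3, 5], so split the integral there.
∫[-3,4] (-u^2 - 3*u + 28) du = 931/6.
∫[4,5] (-u^2 - 3*u + 28) du = -35/6; the area of that piece is 35/6.
Total area = 931/6 + 35/6 = 161.

161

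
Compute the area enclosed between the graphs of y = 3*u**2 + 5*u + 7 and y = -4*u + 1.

Set the curves equal: 3*u**2 + 5*u + 7 = -4*u + 1, so 3*u**2 + 9*u + 6 = 0, which factors as 3*(u + 1)*(u + 2) = 0. The curves meet at u = -2, -1.
On [-2, -1], y = -4*u + 1 is on top; that piece has area ∫[-2,-1] (-(3*u**2 + 9*u + 6)) du = 1/2.

1/2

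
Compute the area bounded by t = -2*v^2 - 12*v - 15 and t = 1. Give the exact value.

8/3

Both boundary curves give t as a function of v, so integrate with respect to v. Setting them equal: -2*v^2 - 12*v - 16 = 0, i.e. -2*(v + 2)*(v + 4) = 0, so they meet at v = -4, -2.
For v in [-4, -2], t = -2*v^2 - 12*v - 15 is on the right; area = ∫[-4,-2] (-2*v^2 - 12*v - 16) dv = 8/3.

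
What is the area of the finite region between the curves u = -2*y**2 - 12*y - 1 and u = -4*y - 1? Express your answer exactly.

64/3

Both boundary curves give u as a function of y, so integrate with respect to y. Setting them equal: -2*y**2 - 8*y = 0, i.e. -2*y*(y + 4) = 0, so they meet at y = -4, 0.
For y in [-4, 0], u = -2*y**2 - 12*y - 1 is on the right; area = ∫[-4,0] (-2*y**2 - 8*y) dy = 64/3.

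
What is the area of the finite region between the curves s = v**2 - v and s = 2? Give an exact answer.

Both boundary curves give s as a function of v, so integrate with respect to v. Setting them equal: v**2 - v - 2 = 0, i.e. (v - 2)*(v + 1) = 0, so they meet at v = -1, 2.
For v in [-1, 2], s = v**2 - v is on the left; area = ∫[-1,2] (-(v**2 - v - 2)) dv = 9/2.

9/2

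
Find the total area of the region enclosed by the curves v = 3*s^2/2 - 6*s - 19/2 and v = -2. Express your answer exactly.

54

Set the curves equal: 3*s^2/2 - 6*s - 19/2 = -2, so 3*s^2/2 - 6*s - 15/2 = 0, which factors as 3*(s - 5)*(s + 1)/2 = 0. The curves meet at s = -1, 5.
On [-1, 5], v = -2 is on top; that piece has area ∫[-1,5] (-(3*s^2/2 - 6*s - 15/2)) ds = 54.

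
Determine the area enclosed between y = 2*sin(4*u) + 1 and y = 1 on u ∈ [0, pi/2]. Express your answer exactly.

The difference (2*sin(4*u) + 1) - (1) = 2*sin(4*u) changes sign at u = pi/4 inside [0, pi/2], so split the integral there.
∫[0,pi/4] (2*sin(4*u)) du = 1.
∫[pi/4,pi/2] (2*sin(4*u)) du = -1; the area of that piece is 1.
Total area = 1 + 1 = 2.

2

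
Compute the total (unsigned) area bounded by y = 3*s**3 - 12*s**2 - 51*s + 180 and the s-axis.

The curve meets the s-axis where 3*s**3 - 12*s**2 - 51*s + 180 = 0, i.e. 3*(s - 5)*(s - 3)*(s + 4) = 0, at s = -4, 3, 5.
On [-4, 3] the curve lies above the axis; ∫[-4,3] (3*s**3 - 12*s**2 - 51*s + 180) ds = 3773/4, giving area 3773/4.
On [3, 5] the curve lies below the axis; ∫[3,5] (3*s**3 - 12*s**2 - 51*s + 180) ds = -32, giving area 32.
Total area = 3773/4 + 32 = 3901/4.

3901/4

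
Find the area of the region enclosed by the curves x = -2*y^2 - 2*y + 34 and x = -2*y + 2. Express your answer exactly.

512/3

Both boundary curves give x as a function of y, so integrate with respect to y. Setting them equal: -2*y^2 + 32 = 0, i.e. -2*(y - 4)*(y + 4) = 0, so they meet at y = -4, 4.
For y in [-4, 4], x = -2*y^2 - 2*y + 34 is on the right; area = ∫[-4,4] (-2*y^2 + 32) dy = 512/3.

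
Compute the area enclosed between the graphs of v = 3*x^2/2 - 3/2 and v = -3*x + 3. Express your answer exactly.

Set the curves equal: 3*x^2/2 - 3/2 = -3*x + 3, so 3*x^2/2 + 3*x - 9/2 = 0, which factors as 3*(x - 1)*(x + 3)/2 = 0. The curves meet at x = -3, 1.
On [-3, 1], v = -3*x + 3 is on top; that piece has area ∫[-3,1] (-(3*x^2/2 + 3*x - 9/2)) dx = 16.

16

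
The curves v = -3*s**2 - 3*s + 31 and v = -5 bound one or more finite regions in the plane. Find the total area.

343/2

Set the curves equal: -3*s**2 - 3*s + 31 = -5, so -3*s**2 - 3*s + 36 = 0, which factors as -3*(s - 3)*(s + 4) = 0. The curves meet at s = -4, 3.
On [-4, 3], v = -3*s**2 - 3*s + 31 is on top; that piece has area ∫[-4,3] (-3*s**2 - 3*s + 36) ds = 343/2.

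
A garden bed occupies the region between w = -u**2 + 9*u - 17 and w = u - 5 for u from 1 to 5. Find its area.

34/3

The difference (-u**2 + 9*u - 17) - (u - 5) = -u**2 + 8*u - 12 changes sign at u = 2 inside [1, 5], so split the integral there.
∫[1,2] (-u**2 + 8*u - 12) du = -7/3; the area of that piece is 7/3.
∫[2,5] (-u**2 + 8*u - 12) du = 9.
Total area = 7/3 + 9 = 34/3.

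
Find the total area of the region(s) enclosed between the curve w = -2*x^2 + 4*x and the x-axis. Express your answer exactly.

The curve meets the x-axis where -2*x^2 + 4*x = 0, i.e. -2*x*(x - 2) = 0, at x = 0, 2.
On [0, 2] the curve lies above the axis; ∫[0,2] (-2*x^2 + 4*x) dx = 8/3, giving area 8/3.

8/3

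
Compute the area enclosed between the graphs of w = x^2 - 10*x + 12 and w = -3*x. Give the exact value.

1/6

Set the curves equal: x^2 - 10*x + 12 = -3*x, so x^2 - 7*x + 12 = 0, which factors as (x - 4)*(x - 3) = 0. The curves meet at x = 3, 4.
On [3, 4], w = -3*x is on top; that piece has area ∫[3,4] (-(x^2 - 7*x + 12)) dx = 1/6.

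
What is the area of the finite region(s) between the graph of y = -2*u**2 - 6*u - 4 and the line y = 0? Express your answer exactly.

The curve meets the u-axis where -2*u**2 - 6*u - 4 = 0, i.e. -2*(u + 1)*(u + 2) = 0, at u = -2, -1.
On [-2, -1] the curve lies above the axis; ∫[-2,-1] (-2*u**2 - 6*u - 4) du = 1/3, giving area 1/3.

1/3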